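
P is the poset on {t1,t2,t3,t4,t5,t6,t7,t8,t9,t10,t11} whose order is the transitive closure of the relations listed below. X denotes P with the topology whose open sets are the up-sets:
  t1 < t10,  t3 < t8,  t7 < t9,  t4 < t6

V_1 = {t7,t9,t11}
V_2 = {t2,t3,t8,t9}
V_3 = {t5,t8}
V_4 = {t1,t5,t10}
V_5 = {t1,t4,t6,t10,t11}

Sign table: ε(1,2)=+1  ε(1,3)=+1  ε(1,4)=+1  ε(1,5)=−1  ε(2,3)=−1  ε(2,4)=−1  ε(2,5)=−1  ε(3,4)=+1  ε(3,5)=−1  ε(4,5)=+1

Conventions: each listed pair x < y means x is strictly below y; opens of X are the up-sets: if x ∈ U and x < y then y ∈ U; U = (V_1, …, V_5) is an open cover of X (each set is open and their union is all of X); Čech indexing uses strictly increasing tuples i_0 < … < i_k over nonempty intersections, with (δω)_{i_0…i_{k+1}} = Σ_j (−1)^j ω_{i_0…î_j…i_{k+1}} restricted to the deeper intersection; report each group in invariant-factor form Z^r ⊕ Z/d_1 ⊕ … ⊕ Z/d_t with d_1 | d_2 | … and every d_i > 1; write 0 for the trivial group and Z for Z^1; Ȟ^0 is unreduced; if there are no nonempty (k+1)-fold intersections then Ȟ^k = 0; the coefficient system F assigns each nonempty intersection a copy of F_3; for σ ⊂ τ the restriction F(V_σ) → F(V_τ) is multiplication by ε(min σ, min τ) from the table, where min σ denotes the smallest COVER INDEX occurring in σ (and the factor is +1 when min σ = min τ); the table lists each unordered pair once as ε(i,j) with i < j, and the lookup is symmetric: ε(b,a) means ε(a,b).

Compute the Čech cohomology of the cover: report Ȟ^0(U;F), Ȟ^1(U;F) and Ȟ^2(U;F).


nonempty overlaps:
  V12={t9} V15={t11} V23={t8} V34={t5} V45={t1,t10}
C dims 5,5; δ0: rk_F3 4
degree 0: 5−4−0 = 1 → Ȟ^0 ≅ Z/3
degree 1: 5−0−4 = 1 → Ȟ^1 ≅ Z/3
degree 2: 0−0−0 = 0 → Ȟ^2 ≅ 0

Ȟ^0 = Z/3, Ȟ^1 = Z/3, Ȟ^2 = 0


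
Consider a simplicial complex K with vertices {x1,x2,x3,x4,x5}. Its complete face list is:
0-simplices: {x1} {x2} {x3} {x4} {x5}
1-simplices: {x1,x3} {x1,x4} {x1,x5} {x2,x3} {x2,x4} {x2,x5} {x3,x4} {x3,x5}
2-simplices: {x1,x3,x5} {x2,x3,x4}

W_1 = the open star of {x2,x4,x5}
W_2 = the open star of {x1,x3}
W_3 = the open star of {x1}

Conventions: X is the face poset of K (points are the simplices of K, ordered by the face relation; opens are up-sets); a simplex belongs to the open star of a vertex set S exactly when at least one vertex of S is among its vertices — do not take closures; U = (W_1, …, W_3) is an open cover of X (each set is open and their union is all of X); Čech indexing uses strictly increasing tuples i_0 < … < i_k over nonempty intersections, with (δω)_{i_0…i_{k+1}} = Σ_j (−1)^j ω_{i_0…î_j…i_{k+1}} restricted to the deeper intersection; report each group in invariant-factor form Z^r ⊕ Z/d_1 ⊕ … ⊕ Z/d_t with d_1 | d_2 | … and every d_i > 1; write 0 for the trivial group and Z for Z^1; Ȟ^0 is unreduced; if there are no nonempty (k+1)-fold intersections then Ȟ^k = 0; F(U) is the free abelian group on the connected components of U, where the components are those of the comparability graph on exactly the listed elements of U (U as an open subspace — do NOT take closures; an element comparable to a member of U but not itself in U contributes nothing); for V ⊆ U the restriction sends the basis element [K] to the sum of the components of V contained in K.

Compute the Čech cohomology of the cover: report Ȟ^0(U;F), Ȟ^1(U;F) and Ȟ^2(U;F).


Ȟ^0(U;F) ≅ Z; Ȟ^1(U;F) ≅ Z^2; Ȟ^2(U;F) ≅ 0

nonempty overlaps:
  W1={{x2},{x4},{x5},{x1,x4},{x1,x5},{x2,x3},{x2,x4},{x2,x5},{x3,x4},{x3,x5},{x1,x3,x5},{x2,x3,x4}} W2={{x1},{x3},{x1,x3},{x1,x4},{x1,x5},{x2,x3},{x3,x4},{x3,x5},{x1,x3,x5},{x2,x3,x4}} W3={{x1},{x1,x3},{x1,x4},{x1,x5},{x1,x3,x5}}
  W12={{x1,x4},{x1,x5},{x2,x3},{x3,x4},{x3,x5},{x1,x3,x5},{x2,x3,x4}} W13={{x1,x4},{x1,x5},{x1,x3,x5}} W23={{x1},{x1,x3},{x1,x4},{x1,x5},{x1,x3,x5}}
  W123={{x1,x4},{x1,x5},{x1,x3,x5}}
components per intersection:
  W1: {{x2},{x4},{x5},{x1,x4},{x1,x5},{x2,x3},{x2,x4},{x2,x5},{x3,x4},{x3,x5},{x1,x3,x5},{x2,x3,x4}}
  W2: {{x1},{x3},{x1,x3},{x1,x4},{x1,x5},{x2,x3},{x3,x4},{x3,x5},{x1,x3,x5},{x2,x3,x4}}
  W3: {{x1},{x1,x3},{x1,x4},{x1,x5},{x1,x3,x5}}
  W12: {{x1,x4}} {{x1,x5},{x3,x5},{x1,x3,x5}} {{x2,x3},{x3,x4},{x2,x3,x4}}
  W13: {{x1,x4}} {{x1,x5},{x1,x3,x5}}
  W23: {{x1},{x1,x3},{x1,x4},{x1,x5},{x1,x3,x5}}
  W123: {{x1,x4}} {{x1,x5},{x1,x3,x5}}
C dims 3,6,2; δ0: rk 2, SNF 1^2; δ1: rk 2, SNF 1^2
degree 0: 3−2−0 = 1 → Ȟ^0 ≅ Z
degree 1: 6−2−2 = 2 → Ȟ^1 ≅ Z^2
degree 2: 2−0−2 = 0 → Ȟ^2 ≅ 0


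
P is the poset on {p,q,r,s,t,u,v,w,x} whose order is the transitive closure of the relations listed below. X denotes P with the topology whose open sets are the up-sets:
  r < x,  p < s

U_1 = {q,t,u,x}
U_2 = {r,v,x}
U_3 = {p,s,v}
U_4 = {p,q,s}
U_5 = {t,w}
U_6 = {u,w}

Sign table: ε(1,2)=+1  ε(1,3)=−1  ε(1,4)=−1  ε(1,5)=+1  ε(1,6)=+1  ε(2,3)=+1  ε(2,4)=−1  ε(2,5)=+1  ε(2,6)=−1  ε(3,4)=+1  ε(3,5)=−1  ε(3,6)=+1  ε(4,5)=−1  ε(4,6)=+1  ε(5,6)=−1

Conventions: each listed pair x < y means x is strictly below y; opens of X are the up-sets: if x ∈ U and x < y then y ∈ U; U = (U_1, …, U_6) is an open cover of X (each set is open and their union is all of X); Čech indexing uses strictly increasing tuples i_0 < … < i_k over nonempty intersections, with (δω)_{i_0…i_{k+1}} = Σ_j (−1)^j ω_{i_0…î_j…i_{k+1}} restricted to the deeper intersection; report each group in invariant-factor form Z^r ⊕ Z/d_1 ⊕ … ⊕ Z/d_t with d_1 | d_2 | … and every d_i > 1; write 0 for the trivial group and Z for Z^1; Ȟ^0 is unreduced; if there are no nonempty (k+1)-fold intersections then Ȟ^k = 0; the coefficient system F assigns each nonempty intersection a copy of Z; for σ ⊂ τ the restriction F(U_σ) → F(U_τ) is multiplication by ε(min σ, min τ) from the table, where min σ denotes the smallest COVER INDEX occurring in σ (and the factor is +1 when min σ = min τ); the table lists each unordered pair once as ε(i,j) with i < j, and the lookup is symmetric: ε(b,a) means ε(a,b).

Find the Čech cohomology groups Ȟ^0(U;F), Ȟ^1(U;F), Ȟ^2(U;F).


nerve of the cover:
  U12={x} U14={q} U15={t} U16={u} U23={v} U34={p,s} U56={w}
C dims 6,7; δ0: rk 6, SNF 1^5·2
Ȟ^0 = (6 − 6) − 0 = 0, so Ȟ^0 ≅ 0
Ȟ^1 = (7 − 0) − 6 = 1 plus torsion [2], so Ȟ^1 ≅ Z ⊕ Z/2
Ȟ^2 = (0 − 0) − 0 = 0, so Ȟ^2 ≅ 0

Ȟ^0(U;F) ≅ 0, Ȟ^1(U;F) ≅ Z ⊕ Z/2, Ȟ^2(U;F) ≅ 0


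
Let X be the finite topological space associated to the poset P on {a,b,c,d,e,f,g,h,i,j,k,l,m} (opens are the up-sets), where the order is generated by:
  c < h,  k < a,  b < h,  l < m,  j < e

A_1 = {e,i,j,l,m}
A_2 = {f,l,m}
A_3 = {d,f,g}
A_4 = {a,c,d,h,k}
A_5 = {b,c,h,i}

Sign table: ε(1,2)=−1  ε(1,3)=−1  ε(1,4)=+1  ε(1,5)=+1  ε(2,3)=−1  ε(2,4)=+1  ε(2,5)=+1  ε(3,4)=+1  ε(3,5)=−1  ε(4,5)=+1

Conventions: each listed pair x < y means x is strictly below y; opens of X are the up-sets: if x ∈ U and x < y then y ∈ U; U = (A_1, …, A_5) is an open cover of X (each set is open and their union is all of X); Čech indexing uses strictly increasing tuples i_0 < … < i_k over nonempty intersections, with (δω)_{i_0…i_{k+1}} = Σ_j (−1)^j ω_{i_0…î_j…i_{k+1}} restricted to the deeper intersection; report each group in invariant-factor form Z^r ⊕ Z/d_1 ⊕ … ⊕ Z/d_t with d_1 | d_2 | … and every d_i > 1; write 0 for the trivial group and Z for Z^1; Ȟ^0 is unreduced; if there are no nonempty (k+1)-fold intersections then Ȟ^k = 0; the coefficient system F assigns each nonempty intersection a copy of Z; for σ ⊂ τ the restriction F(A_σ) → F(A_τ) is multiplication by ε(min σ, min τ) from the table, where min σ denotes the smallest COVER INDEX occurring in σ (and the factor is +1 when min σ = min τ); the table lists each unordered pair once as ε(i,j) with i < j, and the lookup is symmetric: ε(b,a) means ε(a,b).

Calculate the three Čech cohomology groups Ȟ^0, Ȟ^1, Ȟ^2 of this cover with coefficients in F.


Ȟ^0 ≅ Z,  Ȟ^1 ≅ Z,  Ȟ^2 ≅ 0

nerve of the cover:
  A12={l,m} A15={i} A23={f} A34={d} A45={c,h}
C dims 5,5; δ0: rk 4, SNF 1^4
Ȟ^0 = (5 − 4) − 0 = 1, so Ȟ^0 ≅ Z
Ȟ^1 = (5 − 0) − 4 = 1, so Ȟ^1 ≅ Z
Ȟ^2 = (0 − 0) − 0 = 0, so Ȟ^2 ≅ 0


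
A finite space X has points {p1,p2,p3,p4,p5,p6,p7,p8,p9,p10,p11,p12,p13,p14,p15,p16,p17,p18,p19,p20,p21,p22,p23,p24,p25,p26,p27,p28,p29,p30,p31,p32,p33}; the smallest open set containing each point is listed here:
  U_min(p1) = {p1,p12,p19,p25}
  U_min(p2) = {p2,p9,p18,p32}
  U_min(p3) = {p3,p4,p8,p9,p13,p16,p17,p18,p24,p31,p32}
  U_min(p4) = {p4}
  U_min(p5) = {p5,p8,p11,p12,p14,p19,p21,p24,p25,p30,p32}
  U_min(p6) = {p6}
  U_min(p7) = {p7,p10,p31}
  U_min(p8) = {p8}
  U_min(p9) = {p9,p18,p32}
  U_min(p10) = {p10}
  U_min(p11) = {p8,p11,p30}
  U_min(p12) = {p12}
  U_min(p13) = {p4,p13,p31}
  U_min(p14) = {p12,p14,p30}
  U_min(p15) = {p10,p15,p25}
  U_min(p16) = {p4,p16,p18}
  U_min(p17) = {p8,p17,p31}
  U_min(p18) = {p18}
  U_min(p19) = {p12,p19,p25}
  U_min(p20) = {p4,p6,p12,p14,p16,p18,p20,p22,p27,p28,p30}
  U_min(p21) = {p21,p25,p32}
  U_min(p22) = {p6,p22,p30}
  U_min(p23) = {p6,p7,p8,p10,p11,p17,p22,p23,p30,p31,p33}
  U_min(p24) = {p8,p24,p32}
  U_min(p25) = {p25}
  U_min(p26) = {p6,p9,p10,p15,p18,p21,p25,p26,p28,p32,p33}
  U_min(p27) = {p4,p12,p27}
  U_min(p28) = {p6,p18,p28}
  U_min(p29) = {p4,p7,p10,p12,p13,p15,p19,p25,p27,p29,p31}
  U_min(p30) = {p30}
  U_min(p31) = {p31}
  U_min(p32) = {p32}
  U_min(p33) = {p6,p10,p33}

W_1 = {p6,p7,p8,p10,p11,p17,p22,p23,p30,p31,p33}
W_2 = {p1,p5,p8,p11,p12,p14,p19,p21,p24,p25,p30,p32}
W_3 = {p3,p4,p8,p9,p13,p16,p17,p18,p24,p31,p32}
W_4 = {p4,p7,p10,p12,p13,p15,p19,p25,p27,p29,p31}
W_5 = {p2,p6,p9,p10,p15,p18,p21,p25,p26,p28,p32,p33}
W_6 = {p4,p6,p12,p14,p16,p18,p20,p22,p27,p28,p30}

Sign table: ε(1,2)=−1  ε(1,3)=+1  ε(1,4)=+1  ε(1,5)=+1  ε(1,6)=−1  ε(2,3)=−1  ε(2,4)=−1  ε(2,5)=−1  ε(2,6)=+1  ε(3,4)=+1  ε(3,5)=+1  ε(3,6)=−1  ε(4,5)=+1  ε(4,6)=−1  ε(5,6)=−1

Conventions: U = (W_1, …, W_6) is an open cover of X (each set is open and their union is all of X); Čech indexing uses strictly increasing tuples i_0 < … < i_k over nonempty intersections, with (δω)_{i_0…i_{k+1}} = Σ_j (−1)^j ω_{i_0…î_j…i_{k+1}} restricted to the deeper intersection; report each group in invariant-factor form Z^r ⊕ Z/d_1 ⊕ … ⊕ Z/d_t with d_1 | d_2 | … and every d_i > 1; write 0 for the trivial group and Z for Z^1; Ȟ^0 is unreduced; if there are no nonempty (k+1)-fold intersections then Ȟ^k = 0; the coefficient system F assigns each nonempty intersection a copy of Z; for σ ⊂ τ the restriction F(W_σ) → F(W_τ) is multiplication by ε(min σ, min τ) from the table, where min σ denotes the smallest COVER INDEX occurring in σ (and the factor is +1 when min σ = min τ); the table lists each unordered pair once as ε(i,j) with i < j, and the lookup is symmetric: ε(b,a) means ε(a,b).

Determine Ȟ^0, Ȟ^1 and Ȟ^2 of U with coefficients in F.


Ȟ^0 = Z, Ȟ^1 = 0 and Ȟ^2 = Z/2

nerve simplices:
  W12={p8,p11,p30} W13={p8,p17,p31} W14={p7,p10,p31} W15={p6,p10,p33} W16={p6,p22,p30} W23={p8,p24,p32} W24={p12,p19,p25} W25={p21,p25,p32} W26={p12,p14,p30} W34={p4,p13,p31} W35={p9,p18,p32} W36={p4,p16,p18} W45={p10,p15,p25} W46={p4,p12,p27} W56={p6,p18,p28}
  W123={p8} W126={p30} W134={p31} W145={p10} W156={p6} W235={p32} W245={p25} W246={p12} W346={p4} W356={p18}
C dims 6,15,10; δ0: rk 5, SNF 1^5; δ1: rk 10, SNF 1^9·2
degree 0: 6−5−0 = 1 → Ȟ^0 ≅ Z
degree 1: 15−10−5 = 0 → Ȟ^1 ≅ 0
degree 2: 10−0−10 = 0 plus torsion [2] → Ȟ^2 ≅ Z/2


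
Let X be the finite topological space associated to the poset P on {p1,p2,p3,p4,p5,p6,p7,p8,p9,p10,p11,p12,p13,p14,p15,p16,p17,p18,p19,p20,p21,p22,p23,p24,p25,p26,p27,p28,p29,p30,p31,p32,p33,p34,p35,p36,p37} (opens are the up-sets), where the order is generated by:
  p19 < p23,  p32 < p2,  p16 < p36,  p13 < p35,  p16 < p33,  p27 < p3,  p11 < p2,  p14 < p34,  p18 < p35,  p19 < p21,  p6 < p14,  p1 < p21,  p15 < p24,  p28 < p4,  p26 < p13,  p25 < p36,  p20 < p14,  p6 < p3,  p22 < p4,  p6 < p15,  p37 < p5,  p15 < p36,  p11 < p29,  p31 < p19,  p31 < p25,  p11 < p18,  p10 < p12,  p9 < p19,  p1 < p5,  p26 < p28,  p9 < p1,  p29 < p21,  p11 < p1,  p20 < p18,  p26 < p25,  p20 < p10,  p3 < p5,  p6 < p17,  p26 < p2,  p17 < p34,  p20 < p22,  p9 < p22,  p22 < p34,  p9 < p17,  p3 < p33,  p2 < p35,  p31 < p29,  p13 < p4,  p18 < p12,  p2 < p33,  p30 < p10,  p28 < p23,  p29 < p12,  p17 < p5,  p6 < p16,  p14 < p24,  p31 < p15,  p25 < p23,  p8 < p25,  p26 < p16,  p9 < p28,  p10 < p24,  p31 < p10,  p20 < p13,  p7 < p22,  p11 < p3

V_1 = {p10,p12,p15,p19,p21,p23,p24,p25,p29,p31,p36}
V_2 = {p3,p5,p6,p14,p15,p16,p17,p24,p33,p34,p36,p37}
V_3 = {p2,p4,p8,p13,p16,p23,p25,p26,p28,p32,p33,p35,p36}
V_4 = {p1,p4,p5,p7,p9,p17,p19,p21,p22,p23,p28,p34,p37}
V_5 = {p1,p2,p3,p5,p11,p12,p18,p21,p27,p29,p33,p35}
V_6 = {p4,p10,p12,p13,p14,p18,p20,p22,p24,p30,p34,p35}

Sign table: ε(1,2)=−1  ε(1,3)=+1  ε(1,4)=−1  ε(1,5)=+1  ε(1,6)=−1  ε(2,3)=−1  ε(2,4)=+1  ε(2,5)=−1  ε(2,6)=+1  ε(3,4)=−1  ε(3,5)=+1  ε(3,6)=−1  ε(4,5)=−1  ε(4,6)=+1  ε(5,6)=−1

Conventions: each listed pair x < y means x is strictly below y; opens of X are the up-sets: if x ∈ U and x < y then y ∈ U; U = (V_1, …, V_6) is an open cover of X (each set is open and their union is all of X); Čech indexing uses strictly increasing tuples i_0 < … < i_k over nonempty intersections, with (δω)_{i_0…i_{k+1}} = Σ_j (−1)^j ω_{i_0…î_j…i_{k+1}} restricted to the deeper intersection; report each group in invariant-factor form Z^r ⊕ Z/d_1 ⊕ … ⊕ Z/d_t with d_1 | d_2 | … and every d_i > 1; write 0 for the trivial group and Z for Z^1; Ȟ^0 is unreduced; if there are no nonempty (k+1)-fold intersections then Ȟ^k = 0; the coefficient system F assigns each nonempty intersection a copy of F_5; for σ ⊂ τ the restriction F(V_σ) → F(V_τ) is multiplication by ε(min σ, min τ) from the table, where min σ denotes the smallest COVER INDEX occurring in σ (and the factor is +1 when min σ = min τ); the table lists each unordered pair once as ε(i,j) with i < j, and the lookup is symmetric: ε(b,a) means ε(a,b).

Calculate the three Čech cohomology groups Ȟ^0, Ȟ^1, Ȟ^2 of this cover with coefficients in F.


Ȟ^0(U;F) ≅ Z/5, Ȟ^1(U;F) ≅ 0 and Ȟ^2(U;F) ≅ 0

nerve of the cover:
  V12={p15,p24,p36} V13={p23,p25,p36} V14={p19,p21,p23} V15={p12,p21,p29} V16={p10,p12,p24} V23={p16,p33,p36} V24={p5,p17,p34,p37} V25={p3,p5,p33} V26={p14,p24,p34} V34={p4,p23,p28} V35={p2,p33,p35} V36={p4,p13,p35} V45={p1,p5,p21} V46={p4,p22,p34} V56={p12,p18,p35}
  V123={p36} V126={p24} V134={p23} V145={p21} V156={p12} V235={p33} V245={p5} V246={p34} V346={p4} V356={p35}
C dims 6,15,10; δ0: rk_F5 5; δ1: rk_F5 10
Ȟ^0 = (6 − 5) − 0 = 1, so Ȟ^0 ≅ Z/5
Ȟ^1 = (15 − 10) − 5 = 0, so Ȟ^1 ≅ 0
Ȟ^2 = (10 − 0) − 10 = 0, so Ȟ^2 ≅ 0


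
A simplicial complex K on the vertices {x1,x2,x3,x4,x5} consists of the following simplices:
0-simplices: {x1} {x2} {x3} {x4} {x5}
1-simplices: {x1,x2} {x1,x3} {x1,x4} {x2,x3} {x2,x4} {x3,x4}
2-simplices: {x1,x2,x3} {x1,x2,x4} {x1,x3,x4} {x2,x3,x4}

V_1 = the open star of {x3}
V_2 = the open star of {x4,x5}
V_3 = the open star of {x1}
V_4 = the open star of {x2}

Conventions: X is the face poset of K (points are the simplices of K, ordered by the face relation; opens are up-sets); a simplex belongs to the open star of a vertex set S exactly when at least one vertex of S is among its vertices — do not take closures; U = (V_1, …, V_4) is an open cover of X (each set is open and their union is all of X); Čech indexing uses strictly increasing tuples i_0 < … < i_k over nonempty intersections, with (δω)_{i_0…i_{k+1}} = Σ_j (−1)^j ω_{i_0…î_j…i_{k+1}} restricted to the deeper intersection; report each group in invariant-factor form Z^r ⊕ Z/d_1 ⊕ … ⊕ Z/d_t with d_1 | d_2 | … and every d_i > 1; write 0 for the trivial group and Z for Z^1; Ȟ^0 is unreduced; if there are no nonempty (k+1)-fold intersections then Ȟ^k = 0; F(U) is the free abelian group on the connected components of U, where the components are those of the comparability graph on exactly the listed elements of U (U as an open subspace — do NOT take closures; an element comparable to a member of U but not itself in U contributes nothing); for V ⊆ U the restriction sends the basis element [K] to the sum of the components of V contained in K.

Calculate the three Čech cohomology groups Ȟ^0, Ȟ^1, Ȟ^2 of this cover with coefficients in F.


Ȟ^0(U;F) ≅ Z^2, Ȟ^1(U;F) ≅ 0, Ȟ^2(U;F) ≅ Z

cover nerve:
  V1={{x3},{x1,x3},{x2,x3},{x3,x4},{x1,x2,x3},{x1,x3,x4},{x2,x3,x4}} V2={{x4},{x5},{x1,x4},{x2,x4},{x3,x4},{x1,x2,x4},{x1,x3,x4},{x2,x3,x4}} V3={{x1},{x1,x2},{x1,x3},{x1,x4},{x1,x2,x3},{x1,x2,x4},{x1,x3,x4}} V4={{x2},{x1,x2},{x2,x3},{x2,x4},{x1,x2,x3},{x1,x2,x4},{x2,x3,x4}}
  V12={{x3,x4},{x1,x3,x4},{x2,x3,x4}} V13={{x1,x3},{x1,x2,x3},{x1,x3,x4}} V14={{x2,x3},{x1,x2,x3},{x2,x3,x4}} V23={{x1,x4},{x1,x2,x4},{x1,x3,x4}} V24={{x2,x4},{x1,x2,x4},{x2,x3,x4}} V34={{x1,x2},{x1,x2,x3},{x1,x2,x4}}
  V123={{x1,x3,x4}} V124={{x2,x3,x4}} V134={{x1,x2,x3}} V234={{x1,x2,x4}}
components per intersection:
  V1: {{x3},{x1,x3},{x2,x3},{x3,x4},{x1,x2,x3},{x1,x3,x4},{x2,x3,x4}}
  V2: {{x4},{x1,x4},{x2,x4},{x3,x4},{x1,x2,x4},{x1,x3,x4},{x2,x3,x4}} {{x5}}
  V3: {{x1},{x1,x2},{x1,x3},{x1,x4},{x1,x2,x3},{x1,x2,x4},{x1,x3,x4}}
  V4: {{x2},{x1,x2},{x2,x3},{x2,x4},{x1,x2,x3},{x1,x2,x4},{x2,x3,x4}}
  V12: {{x3,x4},{x1,x3,x4},{x2,x3,x4}}
  V13: {{x1,x3},{x1,x2,x3},{x1,x3,x4}}
  V14: {{x2,x3},{x1,x2,x3},{x2,x3,x4}}
  V23: {{x1,x4},{x1,x2,x4},{x1,x3,x4}}
  V24: {{x2,x4},{x1,x2,x4},{x2,x3,x4}}
  V34: {{x1,x2},{x1,x2,x3},{x1,x2,x4}}
  V123: {{x1,x3,x4}}
  V124: {{x2,x3,x4}}
  V134: {{x1,x2,x3}}
  V234: {{x1,x2,x4}}
C dims 5,6,4; δ0: rk 3, SNF 1^3; δ1: rk 3, SNF 1^3
Ȟ^0: (5−3)−0=2 ⇒ Z^2
Ȟ^1: (6−3)−3=0 ⇒ 0
Ȟ^2: (4−0)−3=1 ⇒ Z


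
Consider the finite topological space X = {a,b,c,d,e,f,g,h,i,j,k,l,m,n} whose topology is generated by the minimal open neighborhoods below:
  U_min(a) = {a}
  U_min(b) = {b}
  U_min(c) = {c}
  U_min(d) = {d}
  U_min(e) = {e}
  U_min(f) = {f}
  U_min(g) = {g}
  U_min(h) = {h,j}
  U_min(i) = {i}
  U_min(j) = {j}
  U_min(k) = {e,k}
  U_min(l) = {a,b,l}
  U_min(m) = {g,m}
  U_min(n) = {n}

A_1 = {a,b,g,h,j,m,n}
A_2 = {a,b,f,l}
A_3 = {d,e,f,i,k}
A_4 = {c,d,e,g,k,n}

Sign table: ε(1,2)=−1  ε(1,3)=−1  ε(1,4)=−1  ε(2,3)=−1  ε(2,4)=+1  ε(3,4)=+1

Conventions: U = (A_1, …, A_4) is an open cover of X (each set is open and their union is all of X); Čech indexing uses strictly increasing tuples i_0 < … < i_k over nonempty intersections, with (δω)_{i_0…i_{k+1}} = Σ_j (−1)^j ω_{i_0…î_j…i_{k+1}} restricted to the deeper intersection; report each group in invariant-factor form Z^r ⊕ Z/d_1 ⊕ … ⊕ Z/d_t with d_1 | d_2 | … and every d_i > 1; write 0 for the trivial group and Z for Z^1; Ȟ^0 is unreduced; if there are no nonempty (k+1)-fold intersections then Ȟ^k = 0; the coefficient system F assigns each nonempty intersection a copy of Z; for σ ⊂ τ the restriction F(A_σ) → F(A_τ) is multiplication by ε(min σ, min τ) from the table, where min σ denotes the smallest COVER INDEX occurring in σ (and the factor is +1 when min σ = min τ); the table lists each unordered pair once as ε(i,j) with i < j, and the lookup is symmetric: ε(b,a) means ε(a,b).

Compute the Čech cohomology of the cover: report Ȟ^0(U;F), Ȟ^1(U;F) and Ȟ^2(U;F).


Ȟ^0 ≅ 0, Ȟ^1 ≅ Z/2 and Ȟ^2 ≅ 0

nerve simplices:
  A12={a,b} A14={g,n} A23={f} A34={d,e,k}
C dims 4,4; δ0: rk 4, SNF 1^3·2
degree 0: 4−4−0 = 0 → Ȟ^0 ≅ 0
degree 1: 4−0−4 = 0 plus torsion [2] → Ȟ^1 ≅ Z/2
degree 2: 0−0−0 = 0 → Ȟ^2 ≅ 0


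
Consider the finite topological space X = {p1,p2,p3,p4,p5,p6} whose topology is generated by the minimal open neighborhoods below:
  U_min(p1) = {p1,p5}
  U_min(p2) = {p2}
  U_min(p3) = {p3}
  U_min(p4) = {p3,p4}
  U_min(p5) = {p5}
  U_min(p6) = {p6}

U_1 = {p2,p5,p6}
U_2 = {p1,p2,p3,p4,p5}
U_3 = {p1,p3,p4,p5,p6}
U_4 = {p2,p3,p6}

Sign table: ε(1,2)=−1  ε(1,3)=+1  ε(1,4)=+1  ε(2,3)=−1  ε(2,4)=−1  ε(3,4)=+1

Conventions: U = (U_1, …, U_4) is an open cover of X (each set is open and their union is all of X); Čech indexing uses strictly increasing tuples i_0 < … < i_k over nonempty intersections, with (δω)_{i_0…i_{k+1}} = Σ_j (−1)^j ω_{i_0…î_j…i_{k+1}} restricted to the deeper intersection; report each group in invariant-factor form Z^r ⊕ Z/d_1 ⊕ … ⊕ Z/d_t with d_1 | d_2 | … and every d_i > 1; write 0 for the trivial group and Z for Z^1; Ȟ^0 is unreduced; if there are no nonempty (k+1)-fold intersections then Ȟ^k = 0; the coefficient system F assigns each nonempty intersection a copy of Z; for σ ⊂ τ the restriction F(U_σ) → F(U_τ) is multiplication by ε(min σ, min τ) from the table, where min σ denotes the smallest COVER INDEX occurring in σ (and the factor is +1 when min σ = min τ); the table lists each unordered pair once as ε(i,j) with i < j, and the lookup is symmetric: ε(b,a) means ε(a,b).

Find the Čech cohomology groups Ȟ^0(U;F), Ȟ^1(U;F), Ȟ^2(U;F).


nerve of the cover:
  U12={p2,p5} U13={p5,p6} U14={p2,p6} U23={p1,p3,p4,p5} U24={p2,p3} U34={p3,p6}
  U123={p5} U124={p2} U134={p6} U234={p3}
C dims 4,6,4; δ0: rk 3, SNF 1^3; δ1: rk 3, SNF 1^3
Ȟ^0 = (4 − 3) − 0 = 1, so Ȟ^0 ≅ Z
Ȟ^1 = (6 − 3) − 3 = 0, so Ȟ^1 ≅ 0
Ȟ^2 = (4 − 0) − 3 = 1, so Ȟ^2 ≅ Z

Ȟ^0 ≅ Z; Ȟ^1 ≅ 0; Ȟ^2 ≅ Z


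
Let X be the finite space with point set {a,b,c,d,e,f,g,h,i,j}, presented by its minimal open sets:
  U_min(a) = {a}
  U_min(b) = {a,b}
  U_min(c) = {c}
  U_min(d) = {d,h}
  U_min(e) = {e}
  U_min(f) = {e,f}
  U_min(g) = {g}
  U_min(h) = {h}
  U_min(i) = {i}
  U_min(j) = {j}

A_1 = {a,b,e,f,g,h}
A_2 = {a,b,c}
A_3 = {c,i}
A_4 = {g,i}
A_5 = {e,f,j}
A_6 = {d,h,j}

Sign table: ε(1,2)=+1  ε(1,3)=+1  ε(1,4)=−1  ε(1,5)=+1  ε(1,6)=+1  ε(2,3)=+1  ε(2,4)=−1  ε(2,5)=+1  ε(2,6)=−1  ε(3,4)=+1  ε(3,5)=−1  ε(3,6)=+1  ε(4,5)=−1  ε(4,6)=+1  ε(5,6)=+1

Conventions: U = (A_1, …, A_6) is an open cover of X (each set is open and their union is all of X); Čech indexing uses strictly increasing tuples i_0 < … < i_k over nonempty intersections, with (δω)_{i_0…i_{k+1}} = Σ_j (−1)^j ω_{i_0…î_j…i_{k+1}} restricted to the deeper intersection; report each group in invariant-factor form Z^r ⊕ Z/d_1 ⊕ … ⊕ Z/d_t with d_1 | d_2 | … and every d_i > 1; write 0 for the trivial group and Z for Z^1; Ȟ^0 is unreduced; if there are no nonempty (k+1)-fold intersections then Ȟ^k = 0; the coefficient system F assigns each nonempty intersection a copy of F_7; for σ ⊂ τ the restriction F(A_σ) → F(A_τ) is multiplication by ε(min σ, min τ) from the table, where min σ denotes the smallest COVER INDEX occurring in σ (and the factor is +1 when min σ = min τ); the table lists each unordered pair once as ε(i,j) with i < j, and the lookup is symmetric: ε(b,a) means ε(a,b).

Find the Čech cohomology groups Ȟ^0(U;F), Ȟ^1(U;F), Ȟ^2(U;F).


nonempty intersections:
  A12={a,b} A14={g} A15={e,f} A16={h} A23={c} A34={i} A56={j}
C dims 6,7; δ0: rk_F7 6
Ȟ^0: (6−6)−0=0 ⇒ 0
Ȟ^1: (7−0)−6=1 ⇒ Z/7
Ȟ^2: (0−0)−0=0 ⇒ 0

Ȟ^0(U;F) ≅ 0; Ȟ^1(U;F) ≅ Z/7; Ȟ^2(U;F) ≅ 0


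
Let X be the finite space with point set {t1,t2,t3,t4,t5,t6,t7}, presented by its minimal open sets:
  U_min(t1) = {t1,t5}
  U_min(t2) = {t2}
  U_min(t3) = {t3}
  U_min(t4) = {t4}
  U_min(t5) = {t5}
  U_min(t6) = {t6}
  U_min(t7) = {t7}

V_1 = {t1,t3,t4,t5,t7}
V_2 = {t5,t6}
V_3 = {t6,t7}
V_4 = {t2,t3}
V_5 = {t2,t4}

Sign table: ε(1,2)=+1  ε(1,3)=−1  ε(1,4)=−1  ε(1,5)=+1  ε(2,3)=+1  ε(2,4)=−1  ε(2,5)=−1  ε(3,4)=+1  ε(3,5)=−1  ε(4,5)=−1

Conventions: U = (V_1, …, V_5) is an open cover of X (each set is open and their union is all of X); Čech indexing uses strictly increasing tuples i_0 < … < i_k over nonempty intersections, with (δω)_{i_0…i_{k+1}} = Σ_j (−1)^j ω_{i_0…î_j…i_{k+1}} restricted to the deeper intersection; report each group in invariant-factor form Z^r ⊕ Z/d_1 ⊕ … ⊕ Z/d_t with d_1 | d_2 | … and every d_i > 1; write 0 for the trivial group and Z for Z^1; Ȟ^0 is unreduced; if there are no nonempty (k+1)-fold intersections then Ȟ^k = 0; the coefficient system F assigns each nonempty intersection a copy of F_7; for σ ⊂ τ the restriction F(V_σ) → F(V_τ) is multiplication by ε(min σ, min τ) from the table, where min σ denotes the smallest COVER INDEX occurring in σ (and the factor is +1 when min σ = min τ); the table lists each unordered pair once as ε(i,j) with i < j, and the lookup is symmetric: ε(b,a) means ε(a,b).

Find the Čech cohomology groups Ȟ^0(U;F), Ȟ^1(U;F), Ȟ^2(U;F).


nerve simplices:
  V12={t5} V13={t7} V14={t3} V15={t4} V23={t6} V45={t2}
C dims 5,6; δ0: rk_F7 5
degree 0: 5−5−0 = 0 → Ȟ^0 ≅ 0
degree 1: 6−0−5 = 1 → Ȟ^1 ≅ Z/7
degree 2: 0−0−0 = 0 → Ȟ^2 ≅ 0

Ȟ^0 ≅ 0,  Ȟ^1 ≅ Z/7,  Ȟ^2 ≅ 0


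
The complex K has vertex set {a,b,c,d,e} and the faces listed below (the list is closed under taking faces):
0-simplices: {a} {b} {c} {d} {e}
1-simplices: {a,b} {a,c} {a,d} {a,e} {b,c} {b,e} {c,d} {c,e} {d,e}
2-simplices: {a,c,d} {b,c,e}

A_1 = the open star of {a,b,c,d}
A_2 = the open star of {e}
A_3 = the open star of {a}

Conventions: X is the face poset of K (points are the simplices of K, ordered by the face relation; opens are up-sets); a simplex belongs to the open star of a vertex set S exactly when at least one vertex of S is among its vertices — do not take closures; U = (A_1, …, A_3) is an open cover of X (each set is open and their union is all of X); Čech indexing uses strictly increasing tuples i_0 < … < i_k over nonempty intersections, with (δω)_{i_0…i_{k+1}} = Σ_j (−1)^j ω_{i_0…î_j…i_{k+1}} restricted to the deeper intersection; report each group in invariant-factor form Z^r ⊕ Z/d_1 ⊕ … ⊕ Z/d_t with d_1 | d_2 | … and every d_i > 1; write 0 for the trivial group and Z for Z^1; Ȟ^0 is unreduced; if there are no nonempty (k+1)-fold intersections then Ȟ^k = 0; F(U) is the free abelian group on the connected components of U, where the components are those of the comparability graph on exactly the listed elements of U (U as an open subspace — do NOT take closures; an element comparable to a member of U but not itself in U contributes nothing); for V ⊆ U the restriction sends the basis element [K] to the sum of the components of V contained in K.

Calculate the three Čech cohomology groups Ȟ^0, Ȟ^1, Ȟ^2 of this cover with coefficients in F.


Ȟ^0(U;F) ≅ Z, Ȟ^1(U;F) ≅ Z^2, Ȟ^2(U;F) ≅ 0

cover nerve:
  A1={{a},{b},{c},{d},{a,b},{a,c},{a,d},{a,e},{b,c},{b,e},{c,d},{c,e},{d,e},{a,c,d},{b,c,e}} A2={{e},{a,e},{b,e},{c,e},{d,e},{b,c,e}} A3={{a},{a,b},{a,c},{a,d},{a,e},{a,c,d}}
  A12={{a,e},{b,e},{c,e},{d,e},{b,c,e}} A13={{a},{a,b},{a,c},{a,d},{a,e},{a,c,d}} A23={{a,e}}
  A123={{a,e}}
components per intersection:
  A1: {{a},{b},{c},{d},{a,b},{a,c},{a,d},{a,e},{b,c},{b,e},{c,d},{c,e},{d,e},{a,c,d},{b,c,e}}
  A2: {{e},{a,e},{b,e},{c,e},{d,e},{b,c,e}}
  A3: {{a},{a,b},{a,c},{a,d},{a,e},{a,c,d}}
  A12: {{a,e}} {{b,e},{c,e},{b,c,e}} {{d,e}}
  A13: {{a},{a,b},{a,c},{a,d},{a,e},{a,c,d}}
  A23: {{a,e}}
  A123: {{a,e}}
C dims 3,5,1; δ0: rk 2, SNF 1^2; δ1: rk 1, SNF 1^1
Ȟ^0: (3−2)−0=1 ⇒ Z
Ȟ^1: (5−1)−2=2 ⇒ Z^2
Ȟ^2: (1−0)−1=0 ⇒ 0


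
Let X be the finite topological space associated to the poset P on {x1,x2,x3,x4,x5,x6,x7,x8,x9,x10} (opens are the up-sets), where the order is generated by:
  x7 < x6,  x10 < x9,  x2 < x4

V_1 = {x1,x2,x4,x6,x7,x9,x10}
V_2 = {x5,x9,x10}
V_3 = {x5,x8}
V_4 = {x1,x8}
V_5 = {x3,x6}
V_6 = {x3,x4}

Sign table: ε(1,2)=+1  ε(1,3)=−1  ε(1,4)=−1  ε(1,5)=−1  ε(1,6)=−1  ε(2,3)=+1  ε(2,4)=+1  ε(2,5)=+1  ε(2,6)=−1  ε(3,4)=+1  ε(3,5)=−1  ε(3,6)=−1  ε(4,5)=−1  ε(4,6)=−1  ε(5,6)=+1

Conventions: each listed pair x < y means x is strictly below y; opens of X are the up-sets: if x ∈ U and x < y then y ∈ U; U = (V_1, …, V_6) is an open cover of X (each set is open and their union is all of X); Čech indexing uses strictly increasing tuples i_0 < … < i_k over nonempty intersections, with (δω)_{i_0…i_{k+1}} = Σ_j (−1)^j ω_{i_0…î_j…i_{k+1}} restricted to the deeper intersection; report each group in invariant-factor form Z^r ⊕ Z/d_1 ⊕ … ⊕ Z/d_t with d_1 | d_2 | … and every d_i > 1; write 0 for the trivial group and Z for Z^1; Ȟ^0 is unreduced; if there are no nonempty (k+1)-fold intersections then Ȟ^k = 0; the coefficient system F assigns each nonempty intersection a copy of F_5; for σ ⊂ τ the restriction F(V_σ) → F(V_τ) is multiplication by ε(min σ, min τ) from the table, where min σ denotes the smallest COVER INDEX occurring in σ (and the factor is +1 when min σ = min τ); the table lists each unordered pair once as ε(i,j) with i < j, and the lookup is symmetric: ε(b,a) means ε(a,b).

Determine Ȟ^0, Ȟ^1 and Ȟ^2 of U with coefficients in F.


Ȟ^0(U;F) ≅ 0,  Ȟ^1(U;F) ≅ Z/5,  Ȟ^2(U;F) ≅ 0

nerve simplices:
  V12={x9,x10} V14={x1} V15={x6} V16={x4} V23={x5} V34={x8} V56={x3}
C dims 6,7; δ0: rk_F5 6
degree 0: 6−6−0 = 0 → Ȟ^0 ≅ 0
degree 1: 7−0−6 = 1 → Ȟ^1 ≅ Z/5
degree 2: 0−0−0 = 0 → Ȟ^2 ≅ 0


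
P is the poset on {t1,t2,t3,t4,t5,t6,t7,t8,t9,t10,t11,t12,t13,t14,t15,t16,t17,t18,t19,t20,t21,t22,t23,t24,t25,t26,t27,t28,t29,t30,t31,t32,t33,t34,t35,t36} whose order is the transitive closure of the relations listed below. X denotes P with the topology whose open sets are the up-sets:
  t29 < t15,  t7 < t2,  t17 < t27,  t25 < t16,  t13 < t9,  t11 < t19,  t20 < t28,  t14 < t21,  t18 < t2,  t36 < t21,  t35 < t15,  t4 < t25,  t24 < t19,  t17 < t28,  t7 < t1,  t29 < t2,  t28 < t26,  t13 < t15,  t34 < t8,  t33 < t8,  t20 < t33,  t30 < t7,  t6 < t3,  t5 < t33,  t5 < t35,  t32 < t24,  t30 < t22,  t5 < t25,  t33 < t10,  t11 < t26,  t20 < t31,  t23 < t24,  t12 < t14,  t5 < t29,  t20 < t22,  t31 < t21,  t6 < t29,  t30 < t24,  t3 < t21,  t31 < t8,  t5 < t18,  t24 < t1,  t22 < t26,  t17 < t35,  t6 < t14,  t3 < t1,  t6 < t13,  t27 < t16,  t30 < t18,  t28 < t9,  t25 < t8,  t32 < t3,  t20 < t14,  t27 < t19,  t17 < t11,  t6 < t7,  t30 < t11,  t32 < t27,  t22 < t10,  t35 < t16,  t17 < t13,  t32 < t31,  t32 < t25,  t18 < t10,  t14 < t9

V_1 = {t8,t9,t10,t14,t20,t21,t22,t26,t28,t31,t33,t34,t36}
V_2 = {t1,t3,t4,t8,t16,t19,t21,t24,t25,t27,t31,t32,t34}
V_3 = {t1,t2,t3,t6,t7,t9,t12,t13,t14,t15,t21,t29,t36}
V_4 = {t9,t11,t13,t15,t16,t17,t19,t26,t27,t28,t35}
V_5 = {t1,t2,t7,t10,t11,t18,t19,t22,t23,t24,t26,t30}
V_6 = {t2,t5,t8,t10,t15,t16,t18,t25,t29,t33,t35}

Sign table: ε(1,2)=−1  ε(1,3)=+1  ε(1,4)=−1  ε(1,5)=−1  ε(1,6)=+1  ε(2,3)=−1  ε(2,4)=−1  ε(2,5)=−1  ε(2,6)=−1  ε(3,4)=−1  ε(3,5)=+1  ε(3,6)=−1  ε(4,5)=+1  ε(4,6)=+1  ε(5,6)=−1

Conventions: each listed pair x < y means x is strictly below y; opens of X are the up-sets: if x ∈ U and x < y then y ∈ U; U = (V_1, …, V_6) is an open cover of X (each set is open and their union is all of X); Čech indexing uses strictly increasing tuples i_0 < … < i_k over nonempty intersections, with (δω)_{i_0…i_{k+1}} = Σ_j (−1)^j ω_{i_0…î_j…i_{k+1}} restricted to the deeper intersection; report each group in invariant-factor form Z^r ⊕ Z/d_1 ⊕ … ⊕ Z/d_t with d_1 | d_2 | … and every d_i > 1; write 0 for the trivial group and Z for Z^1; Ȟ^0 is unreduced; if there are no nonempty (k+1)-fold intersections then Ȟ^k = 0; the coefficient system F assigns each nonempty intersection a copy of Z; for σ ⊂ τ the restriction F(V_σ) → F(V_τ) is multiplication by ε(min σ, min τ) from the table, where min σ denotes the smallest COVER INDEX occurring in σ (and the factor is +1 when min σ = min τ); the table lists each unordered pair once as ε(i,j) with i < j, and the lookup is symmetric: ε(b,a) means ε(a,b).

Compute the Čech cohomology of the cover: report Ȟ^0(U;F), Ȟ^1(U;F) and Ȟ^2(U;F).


Ȟ^0 = 0; Ȟ^1 = Z/2; Ȟ^2 = Z

nerve of the cover:
  V12={t8,t21,t31,t34} V13={t9,t14,t21,t36} V14={t9,t26,t28} V15={t10,t22,t26} V16={t8,t10,t33} V23={t1,t3,t21} V24={t16,t19,t27} V25={t1,t19,t24} V26={t8,t16,t25} V34={t9,t13,t15} V35={t1,t2,t7} V36={t2,t15,t29} V45={t11,t19,t26} V46={t15,t16,t35} V56={t2,t10,t18}
  V123={t21} V126={t8} V134={t9} V145={t26} V156={t10} V235={t1} V245={t19} V246={t16} V346={t15} V356={t2}
C dims 6,15,10; δ0: rk 6, SNF 1^5·2; δ1: rk 9, SNF 1^9
Ȟ^0 = (6 − 6) − 0 = 0, so Ȟ^0 ≅ 0
Ȟ^1 = (15 − 9) − 6 = 0 plus torsion [2], so Ȟ^1 ≅ Z/2
Ȟ^2 = (10 − 0) − 9 = 1, so Ȟ^2 ≅ Z


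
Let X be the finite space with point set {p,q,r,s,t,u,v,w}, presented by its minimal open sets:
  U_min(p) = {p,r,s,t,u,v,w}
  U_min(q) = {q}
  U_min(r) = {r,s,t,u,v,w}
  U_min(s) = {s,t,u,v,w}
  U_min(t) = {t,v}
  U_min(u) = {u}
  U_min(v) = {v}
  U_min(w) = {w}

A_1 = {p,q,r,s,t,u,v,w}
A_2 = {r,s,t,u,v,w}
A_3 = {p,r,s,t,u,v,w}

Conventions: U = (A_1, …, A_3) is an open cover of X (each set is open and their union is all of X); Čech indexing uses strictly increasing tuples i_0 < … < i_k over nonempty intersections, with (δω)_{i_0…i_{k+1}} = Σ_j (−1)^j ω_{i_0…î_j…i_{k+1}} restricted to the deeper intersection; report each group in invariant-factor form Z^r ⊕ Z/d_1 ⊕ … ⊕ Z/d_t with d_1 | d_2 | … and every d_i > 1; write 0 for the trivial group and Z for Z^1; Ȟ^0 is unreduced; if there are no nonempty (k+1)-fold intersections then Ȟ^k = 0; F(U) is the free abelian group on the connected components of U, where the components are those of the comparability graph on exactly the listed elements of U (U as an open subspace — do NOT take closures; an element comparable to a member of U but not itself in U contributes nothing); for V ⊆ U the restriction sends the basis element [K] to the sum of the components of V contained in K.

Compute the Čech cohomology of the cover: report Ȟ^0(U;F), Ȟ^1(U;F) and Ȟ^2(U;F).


Ȟ^0 ≅ Z^2, Ȟ^1 ≅ 0 and Ȟ^2 ≅ 0

nerve of the cover:
  A12={r,s,t,u,v,w} A13={p,r,s,t,u,v,w} A23={r,s,t,u,v,w}
  A123={r,s,t,u,v,w}
components per intersection:
  A1: {p,r,s,t,u,v,w} {q}
  A2: {r,s,t,u,v,w}
  A3: {p,r,s,t,u,v,w}
  A12: {r,s,t,u,v,w}
  A13: {p,r,s,t,u,v,w}
  A23: {r,s,t,u,v,w}
  A123: {r,s,t,u,v,w}
C dims 4,3,1; δ0: rk 2, SNF 1^2; δ1: rk 1, SNF 1^1
Ȟ^0 = (4 − 2) − 0 = 2, so Ȟ^0 ≅ Z^2
Ȟ^1 = (3 − 1) − 2 = 0, so Ȟ^1 ≅ 0
Ȟ^2 = (1 − 0) − 1 = 0, so Ȟ^2 ≅ 0


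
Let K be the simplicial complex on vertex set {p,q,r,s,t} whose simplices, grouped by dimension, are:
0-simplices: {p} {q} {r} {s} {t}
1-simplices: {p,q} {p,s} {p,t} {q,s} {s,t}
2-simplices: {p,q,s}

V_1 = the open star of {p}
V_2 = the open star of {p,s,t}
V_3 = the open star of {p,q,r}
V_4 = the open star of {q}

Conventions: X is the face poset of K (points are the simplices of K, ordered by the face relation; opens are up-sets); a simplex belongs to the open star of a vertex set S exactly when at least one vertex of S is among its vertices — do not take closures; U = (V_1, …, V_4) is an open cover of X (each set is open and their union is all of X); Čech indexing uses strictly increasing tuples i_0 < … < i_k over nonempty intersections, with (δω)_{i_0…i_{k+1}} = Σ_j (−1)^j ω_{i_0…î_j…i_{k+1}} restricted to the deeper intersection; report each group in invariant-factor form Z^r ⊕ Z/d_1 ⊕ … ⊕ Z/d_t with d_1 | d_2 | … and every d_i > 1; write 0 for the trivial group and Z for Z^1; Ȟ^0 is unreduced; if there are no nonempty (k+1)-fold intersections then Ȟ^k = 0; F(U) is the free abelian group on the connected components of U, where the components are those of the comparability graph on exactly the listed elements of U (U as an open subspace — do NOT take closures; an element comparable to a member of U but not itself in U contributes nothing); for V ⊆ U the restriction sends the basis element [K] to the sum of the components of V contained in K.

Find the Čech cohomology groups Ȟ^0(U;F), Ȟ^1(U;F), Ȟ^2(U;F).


intersection data:
  V1={{p},{p,q},{p,s},{p,t},{p,q,s}} V2={{p},{s},{t},{p,q},{p,s},{p,t},{q,s},{s,t},{p,q,s}} V3={{p},{q},{r},{p,q},{p,s},{p,t},{q,s},{p,q,s}} V4={{q},{p,q},{q,s},{p,q,s}}
  V12={{p},{p,q},{p,s},{p,t},{p,q,s}} V13={{p},{p,q},{p,s},{p,t},{p,q,s}} V14={{p,q},{p,q,s}} V23={{p},{p,q},{p,s},{p,t},{q,s},{p,q,s}} V24={{p,q},{q,s},{p,q,s}} V34={{q},{p,q},{q,s},{p,q,s}}
  V123={{p},{p,q},{p,s},{p,t},{p,q,s}} V124={{p,q},{p,q,s}} V134={{p,q},{p,q,s}} V234={{p,q},{q,s},{p,q,s}}
  V1234={{p,q},{p,q,s}}
components per intersection:
  V1: {{p},{p,q},{p,s},{p,t},{p,q,s}}
  V2: {{p},{s},{t},{p,q},{p,s},{p,t},{q,s},{s,t},{p,q,s}}
  V3: {{p},{q},{p,q},{p,s},{p,t},{q,s},{p,q,s}} {{r}}
  V4: {{q},{p,q},{q,s},{p,q,s}}
  V12: {{p},{p,q},{p,s},{p,t},{p,q,s}}
  V13: {{p},{p,q},{p,s},{p,t},{p,q,s}}
  V14: {{p,q},{p,q,s}}
  V23: {{p},{p,q},{p,s},{p,t},{q,s},{p,q,s}}
  V24: {{p,q},{q,s},{p,q,s}}
  V34: {{q},{p,q},{q,s},{p,q,s}}
  V123: {{p},{p,q},{p,s},{p,t},{p,q,s}}
  V124: {{p,q},{p,q,s}}
  V134: {{p,q},{p,q,s}}
  V234: {{p,q},{q,s},{p,q,s}}
  V1234: {{p,q},{p,q,s}}
C dims 5,6,4,1; δ0: rk 3, SNF 1^3; δ1: rk 3, SNF 1^3; δ2: rk 1, SNF 1^1
Ȟ^0 = (5 − 3) − 0 = 2, so Ȟ^0 ≅ Z^2
Ȟ^1 = (6 − 3) − 3 = 0, so Ȟ^1 ≅ 0
Ȟ^2 = (4 − 1) − 3 = 0, so Ȟ^2 ≅ 0

Ȟ^0 ≅ Z^2; Ȟ^1 ≅ 0; Ȟ^2 ≅ 0


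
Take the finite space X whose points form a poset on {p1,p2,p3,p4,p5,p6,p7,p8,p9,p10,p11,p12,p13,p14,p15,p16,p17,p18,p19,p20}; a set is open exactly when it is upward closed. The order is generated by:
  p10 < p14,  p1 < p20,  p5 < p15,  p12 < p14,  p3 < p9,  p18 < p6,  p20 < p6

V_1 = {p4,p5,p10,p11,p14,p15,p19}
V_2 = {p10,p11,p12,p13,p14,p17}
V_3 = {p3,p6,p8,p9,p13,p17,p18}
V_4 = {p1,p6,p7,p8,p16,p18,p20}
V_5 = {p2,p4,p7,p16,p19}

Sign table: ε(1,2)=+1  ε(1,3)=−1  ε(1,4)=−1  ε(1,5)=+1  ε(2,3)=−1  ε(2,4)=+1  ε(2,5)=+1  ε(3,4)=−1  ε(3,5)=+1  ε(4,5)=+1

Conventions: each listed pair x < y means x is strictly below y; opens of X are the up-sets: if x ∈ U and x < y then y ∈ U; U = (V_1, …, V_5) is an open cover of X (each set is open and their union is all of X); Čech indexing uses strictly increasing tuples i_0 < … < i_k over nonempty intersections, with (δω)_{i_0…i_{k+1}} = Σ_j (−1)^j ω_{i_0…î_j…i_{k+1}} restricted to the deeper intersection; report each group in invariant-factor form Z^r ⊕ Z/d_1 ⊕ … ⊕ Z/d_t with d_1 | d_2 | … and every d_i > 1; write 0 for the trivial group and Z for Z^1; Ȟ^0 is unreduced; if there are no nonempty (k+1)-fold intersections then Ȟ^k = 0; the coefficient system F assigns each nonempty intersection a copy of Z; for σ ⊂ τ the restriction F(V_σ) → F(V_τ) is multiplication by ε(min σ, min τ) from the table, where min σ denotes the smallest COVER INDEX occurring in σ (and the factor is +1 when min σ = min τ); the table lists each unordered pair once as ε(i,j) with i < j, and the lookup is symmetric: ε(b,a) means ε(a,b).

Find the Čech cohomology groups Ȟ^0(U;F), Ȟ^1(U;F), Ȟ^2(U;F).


intersection data:
  V12={p10,p11,p14} V15={p4,p19} V23={p13,p17} V34={p6,p8,p18} V45={p7,p16}
C dims 5,5; δ0: rk 4, SNF 1^4
Ȟ^0 = (5 − 4) − 0 = 1, so Ȟ^0 ≅ Z
Ȟ^1 = (5 − 0) − 4 = 1, so Ȟ^1 ≅ Z
Ȟ^2 = (0 − 0) − 0 = 0, so Ȟ^2 ≅ 0

Ȟ^0 = Z; Ȟ^1 = Z; Ȟ^2 = 0


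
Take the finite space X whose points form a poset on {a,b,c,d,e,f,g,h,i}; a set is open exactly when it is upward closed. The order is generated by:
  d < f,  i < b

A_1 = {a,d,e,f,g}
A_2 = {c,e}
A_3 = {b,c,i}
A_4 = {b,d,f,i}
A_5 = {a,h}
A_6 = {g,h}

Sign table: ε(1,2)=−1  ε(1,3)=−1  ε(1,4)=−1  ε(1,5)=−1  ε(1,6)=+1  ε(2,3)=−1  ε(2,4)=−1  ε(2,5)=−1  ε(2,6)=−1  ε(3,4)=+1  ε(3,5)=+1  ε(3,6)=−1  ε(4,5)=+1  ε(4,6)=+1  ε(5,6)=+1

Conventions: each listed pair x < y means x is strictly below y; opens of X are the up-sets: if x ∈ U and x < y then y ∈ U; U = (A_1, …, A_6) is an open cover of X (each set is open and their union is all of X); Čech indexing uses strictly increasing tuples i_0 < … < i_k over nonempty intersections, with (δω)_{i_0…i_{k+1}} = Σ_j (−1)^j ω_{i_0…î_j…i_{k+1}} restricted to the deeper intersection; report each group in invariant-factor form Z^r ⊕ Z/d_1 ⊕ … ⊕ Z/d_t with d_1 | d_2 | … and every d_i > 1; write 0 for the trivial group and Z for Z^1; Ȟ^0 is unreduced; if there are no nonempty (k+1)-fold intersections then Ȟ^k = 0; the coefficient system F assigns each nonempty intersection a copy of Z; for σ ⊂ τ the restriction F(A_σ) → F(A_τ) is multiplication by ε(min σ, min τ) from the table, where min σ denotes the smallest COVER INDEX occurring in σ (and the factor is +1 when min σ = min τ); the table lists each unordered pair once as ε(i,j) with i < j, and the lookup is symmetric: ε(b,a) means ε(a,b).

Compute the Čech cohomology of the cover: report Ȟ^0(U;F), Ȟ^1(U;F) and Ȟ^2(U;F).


nerve of the cover:
  A12={e} A14={d,f} A15={a} A16={g} A23={c} A34={b,i} A56={h}
C dims 6,7; δ0: rk 6, SNF 1^5·2
Ȟ^0 = (6 − 6) − 0 = 0, so Ȟ^0 ≅ 0
Ȟ^1 = (7 − 0) − 6 = 1 plus torsion [2], so Ȟ^1 ≅ Z ⊕ Z/2
Ȟ^2 = (0 − 0) − 0 = 0, so Ȟ^2 ≅ 0

Ȟ^0 = 0, Ȟ^1 = Z ⊕ Z/2, Ȟ^2 = 0
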